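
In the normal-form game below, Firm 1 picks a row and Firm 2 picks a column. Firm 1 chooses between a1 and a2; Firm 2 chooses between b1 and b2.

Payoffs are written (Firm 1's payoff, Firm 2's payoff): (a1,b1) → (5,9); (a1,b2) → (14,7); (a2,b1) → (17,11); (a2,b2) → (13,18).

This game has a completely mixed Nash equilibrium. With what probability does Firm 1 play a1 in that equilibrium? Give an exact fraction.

7/9

Let x be the probability that Firm 1 plays a1. In a completely mixed equilibrium, Firm 2 must be indifferent between b1 and b2.
Firm 2's expected payoff from b1 is 9x + 11(1−x); from b2 it is 7x + 18(1−x).
Setting these equal: −2x + 11 = −11x + 18, so x = 7/9.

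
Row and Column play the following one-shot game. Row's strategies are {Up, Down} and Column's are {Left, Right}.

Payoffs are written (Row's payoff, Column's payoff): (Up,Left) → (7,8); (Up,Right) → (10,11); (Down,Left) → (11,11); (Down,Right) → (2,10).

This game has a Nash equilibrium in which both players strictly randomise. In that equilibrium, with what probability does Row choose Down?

Let p be the probability that Row plays Up. In a completely mixed equilibrium, Column must be indifferent between Left and Right.
Column's expected payoff from Left is 8p + 11(1−p); from Right it is 11p + 10(1−p).
Setting these equal: −3p + 11 = p + 10, so p = 1/4.
Therefore Row plays Down with probability 1 − 1/4 = 3/4.

3/4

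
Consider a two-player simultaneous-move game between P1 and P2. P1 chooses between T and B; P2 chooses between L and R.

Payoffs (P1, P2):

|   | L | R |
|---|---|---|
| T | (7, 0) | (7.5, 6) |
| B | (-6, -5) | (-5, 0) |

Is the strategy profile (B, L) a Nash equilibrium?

No

At (B, L), P1 earns -6; switching to T would give 7, so P1 would deviate.
P2 earns -5; switching to R would give 0, so P2 would deviate.
Since at least one player can profitably deviate, this is not a Nash equilibrium.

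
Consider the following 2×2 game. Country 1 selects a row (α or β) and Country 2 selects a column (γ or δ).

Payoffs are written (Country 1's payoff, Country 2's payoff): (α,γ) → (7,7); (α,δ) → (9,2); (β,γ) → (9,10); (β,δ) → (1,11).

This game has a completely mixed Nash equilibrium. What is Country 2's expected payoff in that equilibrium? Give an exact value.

First find p, the probability Country 1 plays α, from Country 2's indifference between γ and δ: 7p + 10(1−p) = 2p + 11(1−p), giving p = 1/6.
Since Country 2 is indifferent in equilibrium, Country 2's expected payoff equals the payoff from either column against (1/6, 5/6). Using γ: 7(1/6) + 10(5/6) = 19/2.

19/2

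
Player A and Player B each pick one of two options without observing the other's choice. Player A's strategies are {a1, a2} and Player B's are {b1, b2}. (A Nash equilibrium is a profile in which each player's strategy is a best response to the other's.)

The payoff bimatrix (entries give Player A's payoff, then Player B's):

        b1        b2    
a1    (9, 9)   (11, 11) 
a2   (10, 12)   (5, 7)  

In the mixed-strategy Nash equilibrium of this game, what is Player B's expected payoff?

First find p, the probability Player A plays a1, from Player B's indifference between b1 and b2: 9p + 12(1−p) = 11p + 7(1−p), giving p = 5/7.
Since Player B is indifferent in equilibrium, Player B's expected payoff equals the payoff from either column against (5/7, 2/7). Using b1: 9(5/7) + 12(2/7) = 69/7.

69/7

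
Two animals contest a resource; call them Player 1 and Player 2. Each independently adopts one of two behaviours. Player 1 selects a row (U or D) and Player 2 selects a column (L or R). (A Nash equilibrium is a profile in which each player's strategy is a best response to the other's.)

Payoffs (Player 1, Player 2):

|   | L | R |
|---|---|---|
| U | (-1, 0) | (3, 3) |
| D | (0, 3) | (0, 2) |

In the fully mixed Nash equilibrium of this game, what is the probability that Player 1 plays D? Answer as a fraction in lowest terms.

Let x be the probability that Player 1 plays U. In a completely mixed equilibrium, Player 2 must be indifferent between L and R.
Player 2's expected payoff from L is 3(1−x); from R it is 3x + 2(1−x).
Setting these equal: −3x + 3 = x + 2, so x = 1/4.
Therefore Player 1 plays D with probability 1 − 1/4 = 3/4.

3/4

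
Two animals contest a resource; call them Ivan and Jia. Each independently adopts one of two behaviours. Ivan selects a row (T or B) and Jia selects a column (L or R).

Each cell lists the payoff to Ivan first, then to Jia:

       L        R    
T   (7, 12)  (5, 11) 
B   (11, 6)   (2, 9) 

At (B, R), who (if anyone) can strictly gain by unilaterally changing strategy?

Ivan

Ivan at (B, R) earns 2; deviating to T yields 5 — a strict improvement.
Jia earns 9; deviating to L yields 6 — not better.
Only Ivan has a strictly profitable deviation.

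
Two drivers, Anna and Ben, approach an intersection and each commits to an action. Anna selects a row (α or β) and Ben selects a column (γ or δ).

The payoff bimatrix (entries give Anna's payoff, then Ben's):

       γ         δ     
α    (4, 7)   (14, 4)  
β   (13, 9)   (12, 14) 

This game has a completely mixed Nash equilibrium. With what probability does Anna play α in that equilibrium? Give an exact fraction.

5/8

Let r be the probability that Anna plays α. In a completely mixed equilibrium, Ben must be indifferent between γ and δ.
Ben's expected payoff from γ is 7r + 9(1−r); from δ it is 4r + 14(1−r).
Setting these equal: −2r + 9 = −10r + 14, so r = 5/8.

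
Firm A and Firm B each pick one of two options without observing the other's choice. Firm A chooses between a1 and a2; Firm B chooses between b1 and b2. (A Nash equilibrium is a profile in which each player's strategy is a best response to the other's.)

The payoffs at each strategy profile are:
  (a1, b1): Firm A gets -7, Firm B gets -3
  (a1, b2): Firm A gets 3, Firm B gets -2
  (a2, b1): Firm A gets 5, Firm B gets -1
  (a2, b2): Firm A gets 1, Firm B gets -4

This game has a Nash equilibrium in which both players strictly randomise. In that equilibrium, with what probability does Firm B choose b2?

Let q be the probability that Firm B plays b1. In a completely mixed equilibrium, Firm A must be indifferent between a1 and a2.
Firm A's expected payoff from a1 is −7q + 3(1−q); from a2 it is 5q + (1−q).
Setting these equal: −10q + 3 = 4q + 1, so q = 1/7.
Therefore Firm B plays b2 with probability 1 − 1/7 = 6/7.

6/7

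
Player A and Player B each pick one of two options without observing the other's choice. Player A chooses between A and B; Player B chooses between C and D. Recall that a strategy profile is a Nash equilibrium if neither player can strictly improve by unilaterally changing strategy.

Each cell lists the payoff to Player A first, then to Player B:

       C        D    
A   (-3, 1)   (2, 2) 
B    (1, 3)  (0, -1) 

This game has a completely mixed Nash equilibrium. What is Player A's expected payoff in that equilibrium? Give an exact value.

1/3

First find y, the probability Player B plays C, from Player A's indifference between A and B: −3y + 2(1−y) = y, giving y = 1/3.
Since Player A is indifferent in equilibrium, Player A's expected payoff equals the payoff from either row against (1/3, 2/3). Using A: −3(1/3) + 2(2/3) = 1/3.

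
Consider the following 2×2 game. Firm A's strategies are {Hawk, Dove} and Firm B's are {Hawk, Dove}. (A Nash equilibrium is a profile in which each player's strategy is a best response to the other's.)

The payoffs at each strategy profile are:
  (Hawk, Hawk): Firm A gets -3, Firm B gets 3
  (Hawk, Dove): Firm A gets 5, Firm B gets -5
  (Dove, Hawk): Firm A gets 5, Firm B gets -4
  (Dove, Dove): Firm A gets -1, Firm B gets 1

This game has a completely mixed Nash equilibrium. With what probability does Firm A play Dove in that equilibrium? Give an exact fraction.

8/13

Let x be the probability that Firm A plays Hawk. In a completely mixed equilibrium, Firm B must be indifferent between Hawk and Dove.
Firm B's expected payoff from Hawk is 3x − 4(1−x); from Dove it is −5x + (1−x).
Setting these equal: 7x − 4 = −6x + 1, so x = 5/13.
Therefore Firm A plays Dove with probability 1 − 5/13 = 8/13.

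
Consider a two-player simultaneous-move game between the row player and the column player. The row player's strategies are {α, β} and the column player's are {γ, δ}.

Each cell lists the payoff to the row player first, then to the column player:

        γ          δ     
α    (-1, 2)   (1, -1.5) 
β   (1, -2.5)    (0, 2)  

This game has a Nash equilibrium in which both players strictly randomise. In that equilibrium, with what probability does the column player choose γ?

1/3

Let y be the probability that the column player plays γ. In a completely mixed equilibrium, the row player must be indifferent between α and β.
The row player's expected payoff from α is −y + (1−y); from β it is y.
Setting these equal: −2y + 1 = y, so y = 1/3.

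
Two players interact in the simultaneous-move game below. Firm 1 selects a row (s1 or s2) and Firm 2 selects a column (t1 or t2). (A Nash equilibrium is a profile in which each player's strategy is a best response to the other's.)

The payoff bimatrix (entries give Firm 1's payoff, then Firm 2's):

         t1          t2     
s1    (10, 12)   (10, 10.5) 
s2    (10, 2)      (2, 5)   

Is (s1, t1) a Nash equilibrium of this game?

At (s1, t1), Firm 1 earns 10; switching to s2 would give 10, so Firm 1 has no profitable deviation.
Firm 2 earns 12; switching to t2 would give 10.5, so Firm 2 has no profitable deviation.
Neither player can gain by a unilateral deviation, so this profile is a Nash equilibrium.

Yes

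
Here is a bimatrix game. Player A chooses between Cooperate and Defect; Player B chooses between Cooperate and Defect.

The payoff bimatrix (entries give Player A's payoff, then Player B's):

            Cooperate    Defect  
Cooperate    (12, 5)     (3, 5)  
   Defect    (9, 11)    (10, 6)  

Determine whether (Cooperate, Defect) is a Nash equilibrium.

No

At (Cooperate, Defect), Player A earns 3; switching to Defect would give 10, so Player A would deviate.
Player B earns 5; switching to Cooperate would give 5, so Player B has no profitable deviation.
Since at least one player can profitably deviate, this is not a Nash equilibrium.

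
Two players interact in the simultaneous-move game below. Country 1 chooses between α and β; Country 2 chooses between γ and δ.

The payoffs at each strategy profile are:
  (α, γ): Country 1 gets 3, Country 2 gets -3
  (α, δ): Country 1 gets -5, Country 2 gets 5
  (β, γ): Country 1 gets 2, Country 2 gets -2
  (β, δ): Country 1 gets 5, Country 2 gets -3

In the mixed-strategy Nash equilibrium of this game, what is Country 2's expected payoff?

-19/9

First find p, the probability Country 1 plays α, from Country 2's indifference between γ and δ: −3p − 2(1−p) = 5p − 3(1−p), giving p = 1/9.
Since Country 2 is indifferent in equilibrium, Country 2's expected payoff equals the payoff from either column against (1/9, 8/9). Using γ: −3(1/9) − 2(8/9) = -19/9.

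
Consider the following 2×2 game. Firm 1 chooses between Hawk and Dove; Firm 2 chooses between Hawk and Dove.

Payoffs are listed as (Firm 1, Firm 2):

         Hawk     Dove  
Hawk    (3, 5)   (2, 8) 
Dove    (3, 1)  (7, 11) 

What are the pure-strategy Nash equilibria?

(Hawk, Hawk): Firm 2 prefers Dove (8 > 5) — not an equilibrium.
(Hawk, Dove): Firm 1 prefers Dove (7 > 2) — not an equilibrium.
(Dove, Hawk): Firm 2 prefers Dove (11 > 1) — not an equilibrium.
(Dove, Dove): Firm 1 gets 7 ≥ 2 from Hawk, and Firm 2 gets 11 ≥ 1 from Hawk — Nash equilibrium.

(Dove, Dove)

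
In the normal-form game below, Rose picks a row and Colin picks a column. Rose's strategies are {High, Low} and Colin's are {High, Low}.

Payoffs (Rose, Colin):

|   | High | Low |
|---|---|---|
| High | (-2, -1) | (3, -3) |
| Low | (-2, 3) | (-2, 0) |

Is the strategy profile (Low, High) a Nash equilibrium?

At (Low, High), Rose earns -2; switching to High would give -2, so Rose has no profitable deviation.
Colin earns 3; switching to Low would give 0, so Colin has no profitable deviation.
Neither player can gain by a unilateral deviation, so this profile is a Nash equilibrium.

Yes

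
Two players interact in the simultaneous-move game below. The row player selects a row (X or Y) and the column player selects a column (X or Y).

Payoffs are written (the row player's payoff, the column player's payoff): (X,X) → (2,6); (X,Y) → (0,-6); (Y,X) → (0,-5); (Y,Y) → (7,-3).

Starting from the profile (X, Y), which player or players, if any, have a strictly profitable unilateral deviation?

Both

The row player at (X, Y) earns 0; deviating to Y yields 7 — a strict improvement.
The column player earns -6; deviating to X yields 6 — a strict improvement.
Both the row player and the column player have strictly profitable deviations.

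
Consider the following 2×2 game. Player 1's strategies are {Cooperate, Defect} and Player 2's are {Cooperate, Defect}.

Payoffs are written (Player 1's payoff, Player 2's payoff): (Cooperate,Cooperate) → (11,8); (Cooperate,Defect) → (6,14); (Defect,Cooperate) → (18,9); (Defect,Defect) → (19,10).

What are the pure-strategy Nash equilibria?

(Cooperate, Cooperate): Player 1 prefers Defect (18 > 11); Player 2 prefers Defect (14 > 8) — not an equilibrium.
(Cooperate, Defect): Player 1 prefers Defect (19 > 6) — not an equilibrium.
(Defect, Cooperate): Player 2 prefers Defect (10 > 9) — not an equilibrium.
(Defect, Defect): Player 1 gets 19 ≥ 6 from Cooperate, and Player 2 gets 10 ≥ 9 from Cooperate — Nash equilibrium.

(Defect, Defect)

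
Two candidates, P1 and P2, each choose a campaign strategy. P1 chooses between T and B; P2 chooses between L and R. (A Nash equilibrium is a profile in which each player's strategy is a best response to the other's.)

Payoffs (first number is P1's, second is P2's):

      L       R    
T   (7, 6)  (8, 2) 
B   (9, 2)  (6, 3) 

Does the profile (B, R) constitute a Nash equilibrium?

At (B, R), P1 earns 6; switching to T would give 8, so P1 would deviate.
P2 earns 3; switching to L would give 2, so P2 has no profitable deviation.
Since at least one player can profitably deviate, this is not a Nash equilibrium.

No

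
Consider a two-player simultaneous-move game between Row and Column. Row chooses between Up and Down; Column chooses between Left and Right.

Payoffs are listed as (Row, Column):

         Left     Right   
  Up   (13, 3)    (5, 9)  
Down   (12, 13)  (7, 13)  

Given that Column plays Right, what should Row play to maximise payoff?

Against Right, Row earns 5 from Up and 7 from Down.
So Down is the best response.

Down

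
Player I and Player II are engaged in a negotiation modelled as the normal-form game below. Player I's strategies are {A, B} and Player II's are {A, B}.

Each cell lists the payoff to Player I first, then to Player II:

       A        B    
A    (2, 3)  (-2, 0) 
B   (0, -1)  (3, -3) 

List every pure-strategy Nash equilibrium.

(A, A)

(A, A): Player I gets 2 ≥ 0 from B, and Player II gets 3 ≥ 0 from B — Nash equilibrium.
(A, B): Player I prefers B (3 > -2); Player II prefers A (3 > 0) — not an equilibrium.
(B, A): Player I prefers A (2 > 0) — not an equilibrium.
(B, B): Player II prefers A (-1 > -3) — not an equilibrium.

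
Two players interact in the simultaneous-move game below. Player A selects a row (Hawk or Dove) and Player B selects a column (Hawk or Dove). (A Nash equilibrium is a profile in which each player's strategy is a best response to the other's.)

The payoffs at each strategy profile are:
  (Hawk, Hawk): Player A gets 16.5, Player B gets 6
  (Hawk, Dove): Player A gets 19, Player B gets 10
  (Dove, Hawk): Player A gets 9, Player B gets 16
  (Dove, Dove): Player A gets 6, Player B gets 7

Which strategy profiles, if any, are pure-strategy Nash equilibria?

(Hawk, Hawk): Player B prefers Dove (10 > 6) — not an equilibrium.
(Hawk, Dove): Player A gets 19 ≥ 6 from Dove, and Player B gets 10 ≥ 6 from Hawk — Nash equilibrium.
(Dove, Hawk): Player A prefers Hawk (16.5 > 9) — not an equilibrium.
(Dove, Dove): Player A prefers Hawk (19 > 6); Player B prefers Hawk (16 > 7) — not an equilibrium.

(Hawk, Dove)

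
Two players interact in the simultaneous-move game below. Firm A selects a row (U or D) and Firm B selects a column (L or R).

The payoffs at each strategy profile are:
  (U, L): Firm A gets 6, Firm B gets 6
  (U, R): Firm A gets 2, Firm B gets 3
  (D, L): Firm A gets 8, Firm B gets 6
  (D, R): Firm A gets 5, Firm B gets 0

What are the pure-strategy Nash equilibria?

(D, L)

(U, L): Firm A prefers D (8 > 6) — not an equilibrium.
(U, R): Firm A prefers D (5 > 2); Firm B prefers L (6 > 3) — not an equilibrium.
(D, L): Firm A gets 8 ≥ 6 from U, and Firm B gets 6 ≥ 0 from R — Nash equilibrium.
(D, R): Firm B prefers L (6 > 0) — not an equilibrium.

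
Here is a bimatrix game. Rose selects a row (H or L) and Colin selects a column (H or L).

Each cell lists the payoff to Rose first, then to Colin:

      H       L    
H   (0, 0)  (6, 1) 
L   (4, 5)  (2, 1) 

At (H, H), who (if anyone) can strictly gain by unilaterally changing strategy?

Rose at (H, H) earns 0; deviating to L yields 4 — a strict improvement.
Colin earns 0; deviating to L yields 1 — a strict improvement.
Both Rose and Colin have strictly profitable deviations.

Both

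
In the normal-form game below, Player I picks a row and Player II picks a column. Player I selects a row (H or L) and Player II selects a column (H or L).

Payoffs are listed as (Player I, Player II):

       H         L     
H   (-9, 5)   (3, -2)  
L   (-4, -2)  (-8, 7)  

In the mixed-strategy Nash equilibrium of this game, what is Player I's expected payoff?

First find q, the probability Player II plays H, from Player I's indifference between H and L: −9q + 3(1−q) = −4q − 8(1−q), giving q = 11/16.
Since Player I is indifferent in equilibrium, Player I's expected payoff equals the payoff from either row against (11/16, 5/16). Using H: −9(11/16) + 3(5/16) = -21/4.

-21/4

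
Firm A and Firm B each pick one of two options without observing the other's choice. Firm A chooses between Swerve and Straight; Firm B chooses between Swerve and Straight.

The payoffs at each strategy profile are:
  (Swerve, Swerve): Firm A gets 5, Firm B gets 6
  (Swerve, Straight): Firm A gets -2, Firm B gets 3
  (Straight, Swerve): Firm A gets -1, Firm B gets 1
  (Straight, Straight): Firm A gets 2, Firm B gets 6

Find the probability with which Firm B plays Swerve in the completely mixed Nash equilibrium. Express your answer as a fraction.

2/5

Let c be the probability that Firm B plays Swerve. In a completely mixed equilibrium, Firm A must be indifferent between Swerve and Straight.
Firm A's expected payoff from Swerve is 5c − 2(1−c); from Straight it is −c + 2(1−c).
Setting these equal: 7c − 2 = −3c + 2, so c = 2/5.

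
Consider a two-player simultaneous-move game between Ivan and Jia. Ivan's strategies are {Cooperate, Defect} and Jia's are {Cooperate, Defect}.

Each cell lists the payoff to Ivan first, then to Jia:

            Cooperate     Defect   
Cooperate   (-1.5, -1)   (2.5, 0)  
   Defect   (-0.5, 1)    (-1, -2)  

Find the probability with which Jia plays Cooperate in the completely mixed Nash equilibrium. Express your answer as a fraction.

7/9

Let y be the probability that Jia plays Cooperate. In a completely mixed equilibrium, Ivan must be indifferent between Cooperate and Defect.
Ivan's expected payoff from Cooperate is −1.5y + 2.5(1−y); from Defect it is −0.5y − (1−y).
Setting these equal: −4y + 2.5 = 0.5y − 1, so y = 7/9.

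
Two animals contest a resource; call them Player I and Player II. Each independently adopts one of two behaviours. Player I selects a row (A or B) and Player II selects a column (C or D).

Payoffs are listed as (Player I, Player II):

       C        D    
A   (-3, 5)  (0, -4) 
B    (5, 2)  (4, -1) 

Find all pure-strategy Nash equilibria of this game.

(B, C)

(A, C): Player I prefers B (5 > -3) — not an equilibrium.
(A, D): Player I prefers B (4 > 0); Player II prefers C (5 > -4) — not an equilibrium.
(B, C): Player I gets 5 ≥ -3 from A, and Player II gets 2 ≥ -1 from D — Nash equilibrium.
(B, D): Player II prefers C (2 > -1) — not an equilibrium.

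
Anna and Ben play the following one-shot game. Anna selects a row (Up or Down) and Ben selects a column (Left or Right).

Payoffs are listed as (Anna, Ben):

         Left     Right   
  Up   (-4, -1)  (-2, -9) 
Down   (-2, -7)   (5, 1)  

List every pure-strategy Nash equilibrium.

(Down, Right)

(Up, Left): Anna prefers Down (-2 > -4) — not an equilibrium.
(Up, Right): Anna prefers Down (5 > -2); Ben prefers Left (-1 > -9) — not an equilibrium.
(Down, Left): Ben prefers Right (1 > -7) — not an equilibrium.
(Down, Right): Anna gets 5 ≥ -2 from Up, and Ben gets 1 ≥ -7 from Left — Nash equilibrium.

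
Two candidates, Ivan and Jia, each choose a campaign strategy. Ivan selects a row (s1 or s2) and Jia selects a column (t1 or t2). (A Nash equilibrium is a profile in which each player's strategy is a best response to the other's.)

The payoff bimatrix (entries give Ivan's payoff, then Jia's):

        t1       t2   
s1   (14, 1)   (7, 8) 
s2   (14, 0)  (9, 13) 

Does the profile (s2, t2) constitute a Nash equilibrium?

At (s2, t2), Ivan earns 9; switching to s1 would give 7, so Ivan has no profitable deviation.
Jia earns 13; switching to t1 would give 0, so Jia has no profitable deviation.
Neither player can gain by a unilateral deviation, so this profile is a Nash equilibrium.

Yes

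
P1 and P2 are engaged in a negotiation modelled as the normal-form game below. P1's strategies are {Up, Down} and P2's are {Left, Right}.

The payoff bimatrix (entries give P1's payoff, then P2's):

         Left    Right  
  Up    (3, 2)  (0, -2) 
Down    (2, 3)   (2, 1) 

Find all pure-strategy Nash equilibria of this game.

(Up, Left): P1 gets 3 ≥ 2 from Down, and P2 gets 2 ≥ -2 from Right — Nash equilibrium.
(Up, Right): P1 prefers Down (2 > 0); P2 prefers Left (2 > -2) — not an equilibrium.
(Down, Left): P1 prefers Up (3 > 2) — not an equilibrium.
(Down, Right): P2 prefers Left (3 > 1) — not an equilibrium.

(Up, Left)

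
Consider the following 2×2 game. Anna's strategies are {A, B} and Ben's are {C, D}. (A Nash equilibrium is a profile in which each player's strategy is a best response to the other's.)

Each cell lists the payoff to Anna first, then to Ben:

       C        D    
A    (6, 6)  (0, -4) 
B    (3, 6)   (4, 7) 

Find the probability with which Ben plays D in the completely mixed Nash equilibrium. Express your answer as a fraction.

3/7

Let c be the probability that Ben plays C. In a completely mixed equilibrium, Anna must be indifferent between A and B.
Anna's expected payoff from A is 6c; from B it is 3c + 4(1−c).
Setting these equal: 6c = −c + 4, so c = 4/7.
Therefore Ben plays D with probability 1 − 4/7 = 3/7.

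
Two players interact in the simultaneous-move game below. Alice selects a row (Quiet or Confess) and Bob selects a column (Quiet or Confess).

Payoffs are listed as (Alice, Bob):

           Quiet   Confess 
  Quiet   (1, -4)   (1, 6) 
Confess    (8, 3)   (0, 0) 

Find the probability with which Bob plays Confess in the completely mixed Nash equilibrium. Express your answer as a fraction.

7/8

Let q be the probability that Bob plays Quiet. In a completely mixed equilibrium, Alice must be indifferent between Quiet and Confess.
Alice's expected payoff from Quiet is q + (1−q); from Confess it is 8q.
Setting these equal: 1 = 8q, so q = 1/8.
Therefore Bob plays Confess with probability 1 − 1/8 = 7/8.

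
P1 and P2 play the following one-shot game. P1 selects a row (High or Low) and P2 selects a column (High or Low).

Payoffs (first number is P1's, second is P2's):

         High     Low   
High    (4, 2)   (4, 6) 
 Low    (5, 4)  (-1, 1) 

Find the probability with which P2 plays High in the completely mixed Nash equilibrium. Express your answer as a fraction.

Let q be the probability that P2 plays High. In a completely mixed equilibrium, P1 must be indifferent between High and Low.
P1's expected payoff from High is 4q + 4(1−q); from Low it is 5q − (1−q).
Setting these equal: 4 = 6q − 1, so q = 5/6.

5/6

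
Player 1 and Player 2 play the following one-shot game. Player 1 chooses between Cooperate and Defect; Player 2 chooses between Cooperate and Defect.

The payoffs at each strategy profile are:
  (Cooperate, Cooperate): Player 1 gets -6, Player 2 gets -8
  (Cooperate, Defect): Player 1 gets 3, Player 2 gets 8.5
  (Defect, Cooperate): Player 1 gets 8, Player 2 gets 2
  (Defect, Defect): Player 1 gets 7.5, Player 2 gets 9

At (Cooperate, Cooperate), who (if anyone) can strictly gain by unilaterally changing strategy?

Player 1 at (Cooperate, Cooperate) earns -6; deviating to Defect yields 8 — a strict improvement.
Player 2 earns -8; deviating to Defect yields 8.5 — a strict improvement.
Both Player 1 and Player 2 have strictly profitable deviations.

Both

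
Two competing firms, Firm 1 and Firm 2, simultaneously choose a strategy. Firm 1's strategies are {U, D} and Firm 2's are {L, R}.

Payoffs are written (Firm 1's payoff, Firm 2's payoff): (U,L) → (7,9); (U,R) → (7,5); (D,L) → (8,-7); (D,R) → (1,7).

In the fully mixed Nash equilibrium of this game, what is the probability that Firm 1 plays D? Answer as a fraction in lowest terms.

Let p be the probability that Firm 1 plays U. In a completely mixed equilibrium, Firm 2 must be indifferent between L and R.
Firm 2's expected payoff from L is 9p − 7(1−p); from R it is 5p + 7(1−p).
Setting these equal: 16p − 7 = −2p + 7, so p = 7/9.
Therefore Firm 1 plays D with probability 1 − 7/9 = 2/9.

2/9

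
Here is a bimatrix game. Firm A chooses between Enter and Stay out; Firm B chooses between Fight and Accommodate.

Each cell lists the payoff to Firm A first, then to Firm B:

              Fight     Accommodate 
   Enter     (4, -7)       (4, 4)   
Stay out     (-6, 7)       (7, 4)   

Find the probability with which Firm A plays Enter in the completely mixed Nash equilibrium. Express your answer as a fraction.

Let p be the probability that Firm A plays Enter. In a completely mixed equilibrium, Firm B must be indifferent between Fight and Accommodate.
Firm B's expected payoff from Fight is −7p + 7(1−p); from Accommodate it is 4p + 4(1−p).
Setting these equal: −14p + 7 = 4, so p = 3/14.

3/14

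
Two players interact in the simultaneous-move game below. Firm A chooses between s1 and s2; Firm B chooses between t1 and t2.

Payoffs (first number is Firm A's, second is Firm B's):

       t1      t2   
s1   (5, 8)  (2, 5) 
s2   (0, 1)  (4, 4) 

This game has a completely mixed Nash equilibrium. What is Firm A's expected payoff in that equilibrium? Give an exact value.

20/7

First find y, the probability Firm B plays t1, from Firm A's indifference between s1 and s2: 5y + 2(1−y) = 4(1−y), giving y = 2/7.
Since Firm A is indifferent in equilibrium, Firm A's expected payoff equals the payoff from either row against (2/7, 5/7). Using s1: 5(2/7) + 2(5/7) = 20/7.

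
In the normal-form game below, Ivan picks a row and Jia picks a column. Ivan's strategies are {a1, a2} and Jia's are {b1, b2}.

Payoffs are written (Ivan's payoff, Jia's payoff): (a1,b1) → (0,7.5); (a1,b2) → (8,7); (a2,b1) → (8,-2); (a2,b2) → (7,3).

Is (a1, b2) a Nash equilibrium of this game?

At (a1, b2), Ivan earns 8; switching to a2 would give 7, so Ivan has no profitable deviation.
Jia earns 7; switching to b1 would give 7.5, so Jia would deviate.
Since at least one player can profitably deviate, this is not a Nash equilibrium.

No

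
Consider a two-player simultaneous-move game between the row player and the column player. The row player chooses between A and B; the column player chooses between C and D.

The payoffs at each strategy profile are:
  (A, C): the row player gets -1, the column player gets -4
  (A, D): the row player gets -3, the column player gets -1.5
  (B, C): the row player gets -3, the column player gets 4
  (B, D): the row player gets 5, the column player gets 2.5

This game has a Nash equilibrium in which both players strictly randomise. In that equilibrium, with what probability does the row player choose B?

5/8

Let r be the probability that the row player plays A. In a completely mixed equilibrium, the column player must be indifferent between C and D.
The column player's expected payoff from C is −4r + 4(1−r); from D it is −1.5r + 2.5(1−r).
Setting these equal: −8r + 4 = −4r + 2.5, so r = 3/8.
Therefore the row player plays B with probability 1 − 3/8 = 5/8.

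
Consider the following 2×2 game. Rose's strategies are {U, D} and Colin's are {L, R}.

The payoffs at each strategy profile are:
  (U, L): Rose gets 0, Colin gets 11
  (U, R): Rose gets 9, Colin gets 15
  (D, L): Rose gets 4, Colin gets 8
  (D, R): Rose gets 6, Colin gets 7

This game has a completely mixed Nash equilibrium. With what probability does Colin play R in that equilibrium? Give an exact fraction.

4/7

Let y be the probability that Colin plays L. In a completely mixed equilibrium, Rose must be indifferent between U and D.
Rose's expected payoff from U is 9(1−y); from D it is 4y + 6(1−y).
Setting these equal: −9y + 9 = −2y + 6, so y = 3/7.
Therefore Colin plays R with probability 1 − 3/7 = 4/7.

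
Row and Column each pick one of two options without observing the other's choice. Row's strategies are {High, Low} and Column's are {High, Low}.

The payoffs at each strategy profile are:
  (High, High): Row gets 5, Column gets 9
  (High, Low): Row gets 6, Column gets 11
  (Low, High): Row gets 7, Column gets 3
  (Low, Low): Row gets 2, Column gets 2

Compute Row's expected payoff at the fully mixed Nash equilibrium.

First find y, the probability Column plays High, from Row's indifference between High and Low: 5y + 6(1−y) = 7y + 2(1−y), giving y = 2/3.
Since Row is indifferent in equilibrium, Row's expected payoff equals the payoff from either row against (2/3, 1/3). Using High: 5(2/3) + 6(1/3) = 16/3.

16/3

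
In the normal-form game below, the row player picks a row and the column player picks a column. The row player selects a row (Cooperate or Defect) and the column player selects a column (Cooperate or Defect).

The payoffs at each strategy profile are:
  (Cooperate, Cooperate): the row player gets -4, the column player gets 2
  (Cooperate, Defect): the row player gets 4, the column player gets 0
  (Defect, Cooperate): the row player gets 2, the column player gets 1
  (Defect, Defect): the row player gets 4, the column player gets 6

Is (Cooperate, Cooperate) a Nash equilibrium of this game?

No

At (Cooperate, Cooperate), the row player earns -4; switching to Defect would give 2, so the row player would deviate.
The column player earns 2; switching to Defect would give 0, so the column player has no profitable deviation.
Since at least one player can profitably deviate, this is not a Nash equilibrium.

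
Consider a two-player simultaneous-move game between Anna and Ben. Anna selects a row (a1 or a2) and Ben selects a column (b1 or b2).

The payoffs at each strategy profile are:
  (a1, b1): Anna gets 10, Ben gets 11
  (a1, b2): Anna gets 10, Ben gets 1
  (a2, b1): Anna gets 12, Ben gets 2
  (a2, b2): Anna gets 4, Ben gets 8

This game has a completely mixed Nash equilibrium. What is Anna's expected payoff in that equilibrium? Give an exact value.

10

First find q, the probability Ben plays b1, from Anna's indifference between a1 and a2: 10q + 10(1−q) = 12q + 4(1−q), giving q = 3/4.
Since Anna is indifferent in equilibrium, Anna's expected payoff equals the payoff from either row against (3/4, 1/4). Using a1: 10(3/4) + 10(1/4) = 10.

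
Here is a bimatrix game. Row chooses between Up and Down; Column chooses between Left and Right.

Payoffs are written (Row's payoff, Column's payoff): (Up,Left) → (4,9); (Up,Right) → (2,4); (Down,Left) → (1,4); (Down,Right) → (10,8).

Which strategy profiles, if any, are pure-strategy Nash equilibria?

(Up, Left): Row gets 4 ≥ 1 from Down, and Column gets 9 ≥ 4 from Right — Nash equilibrium.
(Up, Right): Row prefers Down (10 > 2); Column prefers Left (9 > 4) — not an equilibrium.
(Down, Left): Row prefers Up (4 > 1); Column prefers Right (8 > 4) — not an equilibrium.
(Down, Right): Row gets 10 ≥ 2 from Up, and Column gets 8 ≥ 4 from Left — Nash equilibrium.

(Up, Left) and (Down, Right)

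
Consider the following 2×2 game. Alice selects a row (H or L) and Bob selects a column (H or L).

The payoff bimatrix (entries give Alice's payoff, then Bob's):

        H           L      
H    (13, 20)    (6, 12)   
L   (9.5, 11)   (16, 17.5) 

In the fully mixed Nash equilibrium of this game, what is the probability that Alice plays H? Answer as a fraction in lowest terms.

Let r be the probability that Alice plays H. In a completely mixed equilibrium, Bob must be indifferent between H and L.
Bob's expected payoff from H is 20r + 11(1−r); from L it is 12r + 17.5(1−r).
Setting these equal: 9r + 11 = −5.5r + 17.5, so r = 13/29.

13/29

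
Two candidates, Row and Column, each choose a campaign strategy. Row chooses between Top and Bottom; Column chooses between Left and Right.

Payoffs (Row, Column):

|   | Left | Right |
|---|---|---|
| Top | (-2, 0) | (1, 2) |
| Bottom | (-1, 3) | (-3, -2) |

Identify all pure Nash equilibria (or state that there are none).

(Top, Right) and (Bottom, Left)

(Top, Left): Row prefers Bottom (-1 > -2); Column prefers Right (2 > 0) — not an equilibrium.
(Top, Right): Row gets 1 ≥ -3 from Bottom, and Column gets 2 ≥ 0 from Left — Nash equilibrium.
(Bottom, Left): Row gets -1 ≥ -2 from Top, and Column gets 3 ≥ -2 from Right — Nash equilibrium.
(Bottom, Right): Row prefers Top (1 > -3); Column prefers Left (3 > -2) — not an equilibrium.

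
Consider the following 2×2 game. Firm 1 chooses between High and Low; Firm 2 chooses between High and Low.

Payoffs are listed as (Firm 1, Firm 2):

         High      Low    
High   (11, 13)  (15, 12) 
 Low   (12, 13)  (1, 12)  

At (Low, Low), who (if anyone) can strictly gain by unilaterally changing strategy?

Both

Firm 1 at (Low, Low) earns 1; deviating to High yields 15 — a strict improvement.
Firm 2 earns 12; deviating to High yields 13 — a strict improvement.
Both Firm 1 and Firm 2 have strictly profitable deviations.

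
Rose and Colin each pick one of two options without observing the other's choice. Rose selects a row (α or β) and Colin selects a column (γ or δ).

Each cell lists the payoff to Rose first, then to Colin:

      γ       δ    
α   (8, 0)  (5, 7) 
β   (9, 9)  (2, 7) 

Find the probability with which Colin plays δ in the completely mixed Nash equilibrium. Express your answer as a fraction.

1/4

Let c be the probability that Colin plays γ. In a completely mixed equilibrium, Rose must be indifferent between α and β.
Rose's expected payoff from α is 8c + 5(1−c); from β it is 9c + 2(1−c).
Setting these equal: 3c + 5 = 7c + 2, so c = 3/4.
Therefore Colin plays δ with probability 1 − 3/4 = 1/4.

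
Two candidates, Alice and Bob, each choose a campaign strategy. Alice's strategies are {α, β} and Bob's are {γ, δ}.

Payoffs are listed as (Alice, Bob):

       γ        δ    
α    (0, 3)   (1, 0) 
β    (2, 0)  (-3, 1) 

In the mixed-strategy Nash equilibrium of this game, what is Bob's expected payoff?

First find p, the probability Alice plays α, from Bob's indifference between γ and δ: 3p = (1−p), giving p = 1/4.
Since Bob is indifferent in equilibrium, Bob's expected payoff equals the payoff from either column against (1/4, 3/4). Using γ: 3(1/4) = 3/4.

3/4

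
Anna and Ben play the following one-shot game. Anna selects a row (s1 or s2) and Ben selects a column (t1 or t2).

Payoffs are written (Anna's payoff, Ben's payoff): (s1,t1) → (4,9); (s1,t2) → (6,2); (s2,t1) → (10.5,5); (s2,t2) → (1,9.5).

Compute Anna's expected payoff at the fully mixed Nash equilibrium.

First find q, the probability Ben plays t1, from Anna's indifference between s1 and s2: 4q + 6(1−q) = 10.5q + (1−q), giving q = 10/23.
Since Anna is indifferent in equilibrium, Anna's expected payoff equals the payoff from either row against (10/23, 13/23). Using s1: 4(10/23) + 6(13/23) = 118/23.

118/23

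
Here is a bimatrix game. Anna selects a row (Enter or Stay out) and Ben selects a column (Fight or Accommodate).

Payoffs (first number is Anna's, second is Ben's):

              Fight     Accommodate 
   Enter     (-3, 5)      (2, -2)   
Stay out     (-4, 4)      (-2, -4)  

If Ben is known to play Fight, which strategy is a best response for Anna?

Enter

Against Fight, Anna earns -3 from Enter and -4 from Stay out.
So Enter is the best response.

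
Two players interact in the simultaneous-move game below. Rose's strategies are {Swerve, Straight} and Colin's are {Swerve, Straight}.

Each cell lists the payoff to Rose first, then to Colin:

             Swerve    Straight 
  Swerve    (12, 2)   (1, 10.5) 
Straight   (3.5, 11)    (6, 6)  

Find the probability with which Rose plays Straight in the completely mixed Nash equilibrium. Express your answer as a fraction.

Let p be the probability that Rose plays Swerve. In a completely mixed equilibrium, Colin must be indifferent between Swerve and Straight.
Colin's expected payoff from Swerve is 2p + 11(1−p); from Straight it is 10.5p + 6(1−p).
Setting these equal: −9p + 11 = 4.5p + 6, so p = 10/27.
Therefore Rose plays Straight with probability 1 − 10/27 = 17/27.

17/27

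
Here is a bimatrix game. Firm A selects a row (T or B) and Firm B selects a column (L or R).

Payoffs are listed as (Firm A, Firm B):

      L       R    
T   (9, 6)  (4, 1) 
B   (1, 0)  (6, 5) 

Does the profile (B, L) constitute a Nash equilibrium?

No

At (B, L), Firm A earns 1; switching to T would give 9, so Firm A would deviate.
Firm B earns 0; switching to R would give 5, so Firm B would deviate.
Since at least one player can profitably deviate, this is not a Nash equilibrium.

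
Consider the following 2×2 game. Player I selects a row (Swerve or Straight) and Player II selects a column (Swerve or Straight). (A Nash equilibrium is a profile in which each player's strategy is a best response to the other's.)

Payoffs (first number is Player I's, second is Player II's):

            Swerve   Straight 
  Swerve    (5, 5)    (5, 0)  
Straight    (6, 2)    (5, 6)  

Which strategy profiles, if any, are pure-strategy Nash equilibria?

(Straight, Straight)

(Swerve, Swerve): Player I prefers Straight (6 > 5) — not an equilibrium.
(Swerve, Straight): Player II prefers Swerve (5 > 0) — not an equilibrium.
(Straight, Swerve): Player II prefers Straight (6 > 2) — not an equilibrium.
(Straight, Straight): Player I gets 5 ≥ 5 from Swerve, and Player II gets 6 ≥ 2 from Swerve — Nash equilibrium.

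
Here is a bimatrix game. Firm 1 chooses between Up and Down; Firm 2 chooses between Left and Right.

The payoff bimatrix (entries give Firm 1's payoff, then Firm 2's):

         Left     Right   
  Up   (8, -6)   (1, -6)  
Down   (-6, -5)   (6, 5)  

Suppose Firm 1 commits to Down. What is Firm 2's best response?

Against Down, Firm 2 earns -5 from Left and 5 from Right.
So Right is the best response.

Right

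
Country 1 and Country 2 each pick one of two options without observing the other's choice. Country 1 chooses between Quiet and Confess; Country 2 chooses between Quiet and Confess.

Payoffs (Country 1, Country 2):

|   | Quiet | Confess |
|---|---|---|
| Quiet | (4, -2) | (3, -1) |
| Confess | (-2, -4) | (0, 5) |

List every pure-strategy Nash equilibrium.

(Quiet, Confess)

(Quiet, Quiet): Country 2 prefers Confess (-1 > -2) — not an equilibrium.
(Quiet, Confess): Country 1 gets 3 ≥ 0 from Confess, and Country 2 gets -1 ≥ -2 from Quiet — Nash equilibrium.
(Confess, Quiet): Country 1 prefers Quiet (4 > -2); Country 2 prefers Confess (5 > -4) — not an equilibrium.
(Confess, Confess): Country 1 prefers Quiet (3 > 0) — not an equilibrium.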